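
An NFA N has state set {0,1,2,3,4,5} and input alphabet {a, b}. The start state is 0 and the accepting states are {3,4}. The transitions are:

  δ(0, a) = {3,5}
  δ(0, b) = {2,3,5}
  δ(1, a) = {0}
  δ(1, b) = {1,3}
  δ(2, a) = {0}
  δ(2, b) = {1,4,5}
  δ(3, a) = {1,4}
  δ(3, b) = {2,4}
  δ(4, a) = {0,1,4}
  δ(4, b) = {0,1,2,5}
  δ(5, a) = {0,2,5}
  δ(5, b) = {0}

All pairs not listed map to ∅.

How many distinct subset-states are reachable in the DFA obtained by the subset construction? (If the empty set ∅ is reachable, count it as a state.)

7

Start state of the DFA: {0}.
{0} --a--> {3,5}  [new]
{0} --b--> {2,3,5}  [new]
{3,5} --a--> {0,1,2,4,5}  [new]
{3,5} --b--> {0,2,4}  [new]
{2,3,5} --a--> {0,1,2,4,5}  [seen]
{2,3,5} --b--> {0,1,2,4,5}  [seen]
{0,1,2,4,5} --a--> {0,1,2,3,4,5}  [new]
{0,1,2,4,5} --b--> {0,1,2,3,4,5}  [seen]
{0,2,4} --a--> {0,1,3,4,5}  [new]
{0,2,4} --b--> {0,1,2,3,4,5}  [seen]
{0,1,2,3,4,5} --a--> {0,1,2,3,4,5}  [seen]
{0,1,2,3,4,5} --b--> {0,1,2,3,4,5}  [seen]
{0,1,3,4,5} --a--> {0,1,2,3,4,5}  [seen]
{0,1,3,4,5} --b--> {0,1,2,3,4,5}  [seen]
Reachable DFA states: {0}, {3,5}, {2,3,5}, {0,1,2,4,5}, {0,2,4}, {0,1,2,3,4,5}, {0,1,3,4,5}.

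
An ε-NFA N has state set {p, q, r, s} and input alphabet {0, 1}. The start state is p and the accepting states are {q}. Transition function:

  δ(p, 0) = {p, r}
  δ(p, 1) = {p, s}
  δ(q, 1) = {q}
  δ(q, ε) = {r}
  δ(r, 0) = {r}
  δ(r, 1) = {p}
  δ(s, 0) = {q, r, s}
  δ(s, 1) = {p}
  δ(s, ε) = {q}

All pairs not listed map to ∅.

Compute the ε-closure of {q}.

{q, r}

Begin with {q}.
q →ε {r}; add r.
ε-closure = {q, r}.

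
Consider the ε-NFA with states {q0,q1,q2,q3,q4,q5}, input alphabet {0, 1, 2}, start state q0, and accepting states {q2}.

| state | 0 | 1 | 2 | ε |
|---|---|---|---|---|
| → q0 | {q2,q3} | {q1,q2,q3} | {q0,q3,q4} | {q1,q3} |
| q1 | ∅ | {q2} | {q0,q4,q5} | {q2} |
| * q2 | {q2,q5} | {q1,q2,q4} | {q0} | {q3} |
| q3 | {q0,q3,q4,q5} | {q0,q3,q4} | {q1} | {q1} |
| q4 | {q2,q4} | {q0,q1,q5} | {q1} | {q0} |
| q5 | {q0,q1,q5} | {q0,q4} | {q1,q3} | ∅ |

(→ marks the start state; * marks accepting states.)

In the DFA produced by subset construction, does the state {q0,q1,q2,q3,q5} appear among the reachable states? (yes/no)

no

Start state of the DFA: {q0,q1,q2,q3} (ε-closure of the NFA start).
{q0,q1,q2,q3} --0--> {q0,q1,q2,q3,q4,q5}  [new]
{q0,q1,q2,q3} --1--> {q0,q1,q2,q3,q4}  [new]
{q0,q1,q2,q3} --2--> {q0,q1,q2,q3,q4,q5}  [seen]
{q0,q1,q2,q3,q4,q5} --0--> {q0,q1,q2,q3,q4,q5}  [seen]
{q0,q1,q2,q3,q4,q5} --1--> {q0,q1,q2,q3,q4,q5}  [seen]
{q0,q1,q2,q3,q4,q5} --2--> {q0,q1,q2,q3,q4,q5}  [seen]
{q0,q1,q2,q3,q4} --0--> {q0,q1,q2,q3,q4,q5}  [seen]
{q0,q1,q2,q3,q4} --1--> {q0,q1,q2,q3,q4,q5}  [seen]
{q0,q1,q2,q3,q4} --2--> {q0,q1,q2,q3,q4,q5}  [seen]
Reachable DFA states: {q0,q1,q2,q3}, {q0,q1,q2,q3,q4,q5}, {q0,q1,q2,q3,q4}.
{q0,q1,q2,q3,q5} is not among them.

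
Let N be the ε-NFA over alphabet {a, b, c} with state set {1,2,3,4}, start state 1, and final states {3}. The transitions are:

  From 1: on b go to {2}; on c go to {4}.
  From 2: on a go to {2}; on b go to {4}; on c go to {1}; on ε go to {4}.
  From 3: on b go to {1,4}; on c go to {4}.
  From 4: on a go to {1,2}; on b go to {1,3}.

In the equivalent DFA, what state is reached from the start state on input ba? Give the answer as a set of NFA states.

{1,2,4}

Start: {1}.
δ(1,b) = {2}.
Union: {2}.
ε-closure gives {2,4}.
After b: {2,4}.
δ(2,a) = {2}; δ(4,a) = {1,2}.
Union: {1,2}.
ε-closure gives {1,2,4}.
After a: {1,2,4}.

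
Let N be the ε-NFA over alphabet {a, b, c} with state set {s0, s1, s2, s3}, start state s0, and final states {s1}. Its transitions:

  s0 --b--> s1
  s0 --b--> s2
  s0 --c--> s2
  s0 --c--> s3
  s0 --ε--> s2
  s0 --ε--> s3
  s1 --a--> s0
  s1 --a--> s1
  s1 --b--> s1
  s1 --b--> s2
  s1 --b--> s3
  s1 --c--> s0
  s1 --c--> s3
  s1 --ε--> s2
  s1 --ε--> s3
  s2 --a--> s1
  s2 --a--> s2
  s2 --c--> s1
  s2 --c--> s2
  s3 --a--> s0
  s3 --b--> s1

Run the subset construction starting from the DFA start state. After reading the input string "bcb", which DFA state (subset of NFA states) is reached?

Start: {s0, s2, s3}.
δ(s0,b) = {s1, s2}; δ(s2,b) = ∅; δ(s3,b) = {s1}.
Union: {s1, s2}.
ε-closure gives {s1, s2, s3}.
After b: {s1, s2, s3}.
δ(s1,c) = {s0, s3}; δ(s2,c) = {s1, s2}; δ(s3,c) = ∅.
Union: {s0, s1, s2, s3}.
After c: {s0, s1, s2, s3}.
δ(s0,b) = {s1, s2}; δ(s1,b) = {s1, s2, s3}; δ(s2,b) = ∅; δ(s3,b) = {s1}.
Union: {s1, s2, s3}.
After b: {s1, s2, s3}.

{s1, s2, s3}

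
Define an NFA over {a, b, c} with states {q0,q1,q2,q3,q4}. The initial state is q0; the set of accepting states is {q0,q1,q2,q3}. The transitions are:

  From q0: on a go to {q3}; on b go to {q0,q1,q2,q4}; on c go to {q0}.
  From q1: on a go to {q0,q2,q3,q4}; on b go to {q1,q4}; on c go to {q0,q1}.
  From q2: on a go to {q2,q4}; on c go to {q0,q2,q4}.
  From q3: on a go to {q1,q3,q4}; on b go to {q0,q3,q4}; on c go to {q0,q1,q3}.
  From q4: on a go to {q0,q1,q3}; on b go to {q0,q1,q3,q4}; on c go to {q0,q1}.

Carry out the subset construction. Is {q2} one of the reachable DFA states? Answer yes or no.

no

Start state of the DFA: {q0}.
{q0} --a--> {q3}  [new]
{q0} --b--> {q0,q1,q2,q4}  [new]
{q0} --c--> {q0}  [seen]
{q3} --a--> {q1,q3,q4}  [new]
{q3} --b--> {q0,q3,q4}  [new]
{q3} --c--> {q0,q1,q3}  [new]
{q0,q1,q2,q4} --a--> {q0,q1,q2,q3,q4}  [new]
{q0,q1,q2,q4} --b--> {q0,q1,q2,q3,q4}  [seen]
{q0,q1,q2,q4} --c--> {q0,q1,q2,q4}  [seen]
{q1,q3,q4} --a--> {q0,q1,q2,q3,q4}  [seen]
{q1,q3,q4} --b--> {q0,q1,q3,q4}  [new]
{q1,q3,q4} --c--> {q0,q1,q3}  [seen]
{q0,q3,q4} --a--> {q0,q1,q3,q4}  [seen]
{q0,q3,q4} --b--> {q0,q1,q2,q3,q4}  [seen]
{q0,q3,q4} --c--> {q0,q1,q3}  [seen]
{q0,q1,q3} --a--> {q0,q1,q2,q3,q4}  [seen]
{q0,q1,q3} --b--> {q0,q1,q2,q3,q4}  [seen]
{q0,q1,q3} --c--> {q0,q1,q3}  [seen]
{q0,q1,q2,q3,q4} --a--> {q0,q1,q2,q3,q4}  [seen]
{q0,q1,q2,q3,q4} --b--> {q0,q1,q2,q3,q4}  [seen]
{q0,q1,q2,q3,q4} --c--> {q0,q1,q2,q3,q4}  [seen]
{q0,q1,q3,q4} --a--> {q0,q1,q2,q3,q4}  [seen]
{q0,q1,q3,q4} --b--> {q0,q1,q2,q3,q4}  [seen]
{q0,q1,q3,q4} --c--> {q0,q1,q3}  [seen]
Reachable DFA states: {q0}, {q3}, {q0,q1,q2,q4}, {q1,q3,q4}, {q0,q3,q4}, {q0,q1,q3}, {q0,q1,q2,q3,q4}, {q0,q1,q3,q4}.
{q2} is not among them.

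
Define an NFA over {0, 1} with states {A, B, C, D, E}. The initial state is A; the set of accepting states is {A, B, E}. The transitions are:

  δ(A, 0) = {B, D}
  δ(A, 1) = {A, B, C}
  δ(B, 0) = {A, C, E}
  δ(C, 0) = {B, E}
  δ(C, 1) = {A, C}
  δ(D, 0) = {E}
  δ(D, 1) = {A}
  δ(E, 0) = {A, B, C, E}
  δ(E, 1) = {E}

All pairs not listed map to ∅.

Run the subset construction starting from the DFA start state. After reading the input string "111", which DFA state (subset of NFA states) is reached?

{A, B, C}

Start: {A}.
δ(A,1) = {A, B, C}.
Union: {A, B, C}.
After 1: {A, B, C}.
δ(A,1) = {A, B, C}; δ(B,1) = ∅; δ(C,1) = {A, C}.
Union: {A, B, C}.
After 1: {A, B, C}.
δ(A,1) = {A, B, C}; δ(B,1) = ∅; δ(C,1) = {A, C}.
Union: {A, B, C}.
After 1: {A, B, C}.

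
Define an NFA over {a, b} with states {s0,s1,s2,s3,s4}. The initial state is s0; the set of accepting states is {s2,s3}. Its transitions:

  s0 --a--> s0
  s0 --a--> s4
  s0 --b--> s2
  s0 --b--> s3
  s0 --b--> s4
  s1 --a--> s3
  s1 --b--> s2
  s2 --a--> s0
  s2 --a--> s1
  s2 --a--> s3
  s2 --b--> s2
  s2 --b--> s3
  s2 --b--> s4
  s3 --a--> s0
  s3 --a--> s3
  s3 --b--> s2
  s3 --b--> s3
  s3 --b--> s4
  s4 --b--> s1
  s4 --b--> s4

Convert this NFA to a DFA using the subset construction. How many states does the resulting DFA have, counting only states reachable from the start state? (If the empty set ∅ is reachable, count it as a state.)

Start state of the DFA: {s0}.
{s0} --a--> {s0,s4}  [new]
{s0} --b--> {s2,s3,s4}  [new]
{s0,s4} --a--> {s0,s4}  [seen]
{s0,s4} --b--> {s1,s2,s3,s4}  [new]
{s2,s3,s4} --a--> {s0,s1,s3}  [new]
{s2,s3,s4} --b--> {s1,s2,s3,s4}  [seen]
{s1,s2,s3,s4} --a--> {s0,s1,s3}  [seen]
{s1,s2,s3,s4} --b--> {s1,s2,s3,s4}  [seen]
{s0,s1,s3} --a--> {s0,s3,s4}  [new]
{s0,s1,s3} --b--> {s2,s3,s4}  [seen]
{s0,s3,s4} --a--> {s0,s3,s4}  [seen]
{s0,s3,s4} --b--> {s1,s2,s3,s4}  [seen]
Reachable DFA states: {s0}, {s0,s4}, {s2,s3,s4}, {s1,s2,s3,s4}, {s0,s1,s3}, {s0,s3,s4}.

6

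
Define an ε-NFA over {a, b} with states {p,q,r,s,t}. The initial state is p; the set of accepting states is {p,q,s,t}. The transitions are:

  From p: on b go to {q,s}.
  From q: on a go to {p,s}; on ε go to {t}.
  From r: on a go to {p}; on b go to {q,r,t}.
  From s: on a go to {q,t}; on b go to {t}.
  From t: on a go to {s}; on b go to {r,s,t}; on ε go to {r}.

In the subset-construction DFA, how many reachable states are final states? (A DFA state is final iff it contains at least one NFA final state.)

Start state of the DFA: {p} (ε-closure of the NFA start).
{p} --a--> ∅  [new]
{p} --b--> {q,r,s,t}  [new]
∅ --a--> ∅  [seen]
∅ --b--> ∅  [seen]
{q,r,s,t} --a--> {p,q,r,s,t}  [new]
{q,r,s,t} --b--> {q,r,s,t}  [seen]
{p,q,r,s,t} --a--> {p,q,r,s,t}  [seen]
{p,q,r,s,t} --b--> {q,r,s,t}  [seen]
Reachable DFA states: {p}, ∅, {q,r,s,t}, {p,q,r,s,t}.
Accepting DFA states (contain an NFA accepting state): {p}, {q,r,s,t}, {p,q,r,s,t}.

3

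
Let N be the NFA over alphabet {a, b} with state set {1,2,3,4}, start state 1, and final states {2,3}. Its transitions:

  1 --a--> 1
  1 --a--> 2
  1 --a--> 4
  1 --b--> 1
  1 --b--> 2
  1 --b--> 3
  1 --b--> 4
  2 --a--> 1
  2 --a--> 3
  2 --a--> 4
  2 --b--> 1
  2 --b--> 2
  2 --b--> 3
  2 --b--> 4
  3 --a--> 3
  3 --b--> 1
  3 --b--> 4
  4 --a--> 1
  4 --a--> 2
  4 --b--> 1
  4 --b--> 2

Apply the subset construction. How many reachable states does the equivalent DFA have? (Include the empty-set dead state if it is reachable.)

Start state of the DFA: {1}.
{1} --a--> {1,2,4}  [new]
{1} --b--> {1,2,3,4}  [new]
{1,2,4} --a--> {1,2,3,4}  [seen]
{1,2,4} --b--> {1,2,3,4}  [seen]
{1,2,3,4} --a--> {1,2,3,4}  [seen]
{1,2,3,4} --b--> {1,2,3,4}  [seen]
Reachable DFA states: {1}, {1,2,4}, {1,2,3,4}.

3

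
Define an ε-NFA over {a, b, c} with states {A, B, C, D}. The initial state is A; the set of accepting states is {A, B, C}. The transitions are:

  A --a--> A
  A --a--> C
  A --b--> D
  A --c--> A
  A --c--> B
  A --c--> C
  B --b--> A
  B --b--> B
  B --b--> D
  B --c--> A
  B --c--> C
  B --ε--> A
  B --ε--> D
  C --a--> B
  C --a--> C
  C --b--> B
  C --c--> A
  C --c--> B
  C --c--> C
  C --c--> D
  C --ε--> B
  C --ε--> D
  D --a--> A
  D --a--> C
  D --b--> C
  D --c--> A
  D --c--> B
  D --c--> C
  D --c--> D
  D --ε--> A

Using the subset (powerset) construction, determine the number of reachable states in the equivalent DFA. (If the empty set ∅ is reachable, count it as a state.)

3

Start state of the DFA: {A} (ε-closure of the NFA start).
{A} --a--> {A, B, C, D}  [new]
{A} --b--> {A, D}  [new]
{A} --c--> {A, B, C, D}  [seen]
{A, B, C, D} --a--> {A, B, C, D}  [seen]
{A, B, C, D} --b--> {A, B, C, D}  [seen]
{A, B, C, D} --c--> {A, B, C, D}  [seen]
{A, D} --a--> {A, B, C, D}  [seen]
{A, D} --b--> {A, B, C, D}  [seen]
{A, D} --c--> {A, B, C, D}  [seen]
Reachable DFA states: {A}, {A, B, C, D}, {A, D}.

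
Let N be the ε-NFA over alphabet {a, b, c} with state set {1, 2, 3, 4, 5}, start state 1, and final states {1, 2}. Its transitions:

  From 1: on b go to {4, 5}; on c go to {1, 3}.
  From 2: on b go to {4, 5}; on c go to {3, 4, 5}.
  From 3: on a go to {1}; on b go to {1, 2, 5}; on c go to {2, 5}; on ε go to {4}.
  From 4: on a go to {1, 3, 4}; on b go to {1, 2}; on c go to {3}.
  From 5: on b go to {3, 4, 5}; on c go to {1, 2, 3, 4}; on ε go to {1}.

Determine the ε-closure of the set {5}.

{1, 5}

Begin with {5}.
5 →ε {1}; add 1.
ε-closure = {1, 5}.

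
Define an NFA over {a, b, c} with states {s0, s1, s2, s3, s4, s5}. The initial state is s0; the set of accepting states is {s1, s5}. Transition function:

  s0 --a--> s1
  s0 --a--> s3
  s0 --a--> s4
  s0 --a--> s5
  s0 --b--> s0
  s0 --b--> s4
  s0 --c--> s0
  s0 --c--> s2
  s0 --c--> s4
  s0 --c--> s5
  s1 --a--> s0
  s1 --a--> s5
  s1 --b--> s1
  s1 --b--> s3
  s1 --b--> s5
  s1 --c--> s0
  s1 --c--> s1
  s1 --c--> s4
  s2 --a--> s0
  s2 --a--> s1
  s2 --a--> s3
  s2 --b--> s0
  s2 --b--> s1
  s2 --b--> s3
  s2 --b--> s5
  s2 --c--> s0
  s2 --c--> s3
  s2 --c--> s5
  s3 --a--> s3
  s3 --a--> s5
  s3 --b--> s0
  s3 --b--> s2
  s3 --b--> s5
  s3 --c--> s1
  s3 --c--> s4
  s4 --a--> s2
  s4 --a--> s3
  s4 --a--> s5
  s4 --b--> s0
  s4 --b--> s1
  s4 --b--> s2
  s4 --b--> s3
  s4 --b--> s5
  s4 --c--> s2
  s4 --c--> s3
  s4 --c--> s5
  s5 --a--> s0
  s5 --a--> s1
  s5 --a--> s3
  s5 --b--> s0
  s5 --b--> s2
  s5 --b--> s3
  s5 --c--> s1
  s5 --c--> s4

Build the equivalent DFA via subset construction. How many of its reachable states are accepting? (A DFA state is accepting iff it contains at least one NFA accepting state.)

7

Start state of the DFA: {s0}.
{s0} --a--> {s1, s3, s4, s5}  [new]
{s0} --b--> {s0, s4}  [new]
{s0} --c--> {s0, s2, s4, s5}  [new]
{s1, s3, s4, s5} --a--> {s0, s1, s2, s3, s5}  [new]
{s1, s3, s4, s5} --b--> {s0, s1, s2, s3, s5}  [seen]
{s1, s3, s4, s5} --c--> {s0, s1, s2, s3, s4, s5}  [new]
{s0, s4} --a--> {s1, s2, s3, s4, s5}  [new]
{s0, s4} --b--> {s0, s1, s2, s3, s4, s5}  [seen]
{s0, s4} --c--> {s0, s2, s3, s4, s5}  [new]
{s0, s2, s4, s5} --a--> {s0, s1, s2, s3, s4, s5}  [seen]
{s0, s2, s4, s5} --b--> {s0, s1, s2, s3, s4, s5}  [seen]
{s0, s2, s4, s5} --c--> {s0, s1, s2, s3, s4, s5}  [seen]
{s0, s1, s2, s3, s5} --a--> {s0, s1, s3, s4, s5}  [new]
{s0, s1, s2, s3, s5} --b--> {s0, s1, s2, s3, s4, s5}  [seen]
{s0, s1, s2, s3, s5} --c--> {s0, s1, s2, s3, s4, s5}  [seen]
{s0, s1, s2, s3, s4, s5} --a--> {s0, s1, s2, s3, s4, s5}  [seen]
{s0, s1, s2, s3, s4, s5} --b--> {s0, s1, s2, s3, s4, s5}  [seen]
{s0, s1, s2, s3, s4, s5} --c--> {s0, s1, s2, s3, s4, s5}  [seen]
{s1, s2, s3, s4, s5} --a--> {s0, s1, s2, s3, s5}  [seen]
{s1, s2, s3, s4, s5} --b--> {s0, s1, s2, s3, s5}  [seen]
{s1, s2, s3, s4, s5} --c--> {s0, s1, s2, s3, s4, s5}  [seen]
{s0, s2, s3, s4, s5} --a--> {s0, s1, s2, s3, s4, s5}  [seen]
{s0, s2, s3, s4, s5} --b--> {s0, s1, s2, s3, s4, s5}  [seen]
{s0, s2, s3, s4, s5} --c--> {s0, s1, s2, s3, s4, s5}  [seen]
{s0, s1, s3, s4, s5} --a--> {s0, s1, s2, s3, s4, s5}  [seen]
{s0, s1, s3, s4, s5} --b--> {s0, s1, s2, s3, s4, s5}  [seen]
{s0, s1, s3, s4, s5} --c--> {s0, s1, s2, s3, s4, s5}  [seen]
Reachable DFA states: {s0}, {s1, s3, s4, s5}, {s0, s4}, {s0, s2, s4, s5}, {s0, s1, s2, s3, s5}, {s0, s1, s2, s3, s4, s5}, {s1, s2, s3, s4, s5}, {s0, s2, s3, s4, s5}, {s0, s1, s3, s4, s5}.
Accepting DFA states (contain an NFA accepting state): {s1, s3, s4, s5}, {s0, s2, s4, s5}, {s0, s1, s2, s3, s5}, {s0, s1, s2, s3, s4, s5}, {s1, s2, s3, s4, s5}, {s0, s2, s3, s4, s5}, {s0, s1, s3, s4, s5}.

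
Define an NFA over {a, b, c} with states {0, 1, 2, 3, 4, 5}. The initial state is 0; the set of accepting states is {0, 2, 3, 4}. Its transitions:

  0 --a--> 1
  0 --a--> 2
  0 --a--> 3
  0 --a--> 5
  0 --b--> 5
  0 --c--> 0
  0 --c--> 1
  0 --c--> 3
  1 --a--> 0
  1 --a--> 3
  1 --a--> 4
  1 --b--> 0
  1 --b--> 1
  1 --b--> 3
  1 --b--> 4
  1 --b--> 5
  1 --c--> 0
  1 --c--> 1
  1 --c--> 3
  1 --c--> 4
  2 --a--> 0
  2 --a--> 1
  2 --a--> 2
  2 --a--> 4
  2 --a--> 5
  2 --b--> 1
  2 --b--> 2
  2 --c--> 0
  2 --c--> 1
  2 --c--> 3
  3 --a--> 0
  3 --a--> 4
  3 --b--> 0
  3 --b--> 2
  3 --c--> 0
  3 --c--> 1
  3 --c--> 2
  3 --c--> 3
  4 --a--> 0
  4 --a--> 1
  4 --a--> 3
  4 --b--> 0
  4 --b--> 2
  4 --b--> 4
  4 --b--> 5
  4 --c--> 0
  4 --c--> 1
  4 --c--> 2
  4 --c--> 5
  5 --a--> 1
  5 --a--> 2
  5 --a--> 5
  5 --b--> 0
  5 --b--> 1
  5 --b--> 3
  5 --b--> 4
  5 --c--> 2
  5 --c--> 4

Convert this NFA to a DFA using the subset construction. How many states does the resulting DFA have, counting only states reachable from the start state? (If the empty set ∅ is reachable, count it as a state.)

Start state of the DFA: {0}.
{0} --a--> {1, 2, 3, 5}  [new]
{0} --b--> {5}  [new]
{0} --c--> {0, 1, 3}  [new]
{1, 2, 3, 5} --a--> {0, 1, 2, 3, 4, 5}  [new]
{1, 2, 3, 5} --b--> {0, 1, 2, 3, 4, 5}  [seen]
{1, 2, 3, 5} --c--> {0, 1, 2, 3, 4}  [new]
{5} --a--> {1, 2, 5}  [new]
{5} --b--> {0, 1, 3, 4}  [new]
{5} --c--> {2, 4}  [new]
{0, 1, 3} --a--> {0, 1, 2, 3, 4, 5}  [seen]
{0, 1, 3} --b--> {0, 1, 2, 3, 4, 5}  [seen]
{0, 1, 3} --c--> {0, 1, 2, 3, 4}  [seen]
{0, 1, 2, 3, 4, 5} --a--> {0, 1, 2, 3, 4, 5}  [seen]
{0, 1, 2, 3, 4, 5} --b--> {0, 1, 2, 3, 4, 5}  [seen]
{0, 1, 2, 3, 4, 5} --c--> {0, 1, 2, 3, 4, 5}  [seen]
{0, 1, 2, 3, 4} --a--> {0, 1, 2, 3, 4, 5}  [seen]
{0, 1, 2, 3, 4} --b--> {0, 1, 2, 3, 4, 5}  [seen]
{0, 1, 2, 3, 4} --c--> {0, 1, 2, 3, 4, 5}  [seen]
{1, 2, 5} --a--> {0, 1, 2, 3, 4, 5}  [seen]
{1, 2, 5} --b--> {0, 1, 2, 3, 4, 5}  [seen]
{1, 2, 5} --c--> {0, 1, 2, 3, 4}  [seen]
{0, 1, 3, 4} --a--> {0, 1, 2, 3, 4, 5}  [seen]
{0, 1, 3, 4} --b--> {0, 1, 2, 3, 4, 5}  [seen]
{0, 1, 3, 4} --c--> {0, 1, 2, 3, 4, 5}  [seen]
{2, 4} --a--> {0, 1, 2, 3, 4, 5}  [seen]
{2, 4} --b--> {0, 1, 2, 4, 5}  [new]
{2, 4} --c--> {0, 1, 2, 3, 5}  [new]
{0, 1, 2, 4, 5} --a--> {0, 1, 2, 3, 4, 5}  [seen]
{0, 1, 2, 4, 5} --b--> {0, 1, 2, 3, 4, 5}  [seen]
{0, 1, 2, 4, 5} --c--> {0, 1, 2, 3, 4, 5}  [seen]
{0, 1, 2, 3, 5} --a--> {0, 1, 2, 3, 4, 5}  [seen]
{0, 1, 2, 3, 5} --b--> {0, 1, 2, 3, 4, 5}  [seen]
{0, 1, 2, 3, 5} --c--> {0, 1, 2, 3, 4}  [seen]
Reachable DFA states: {0}, {1, 2, 3, 5}, {5}, {0, 1, 3}, {0, 1, 2, 3, 4, 5}, {0, 1, 2, 3, 4}, {1, 2, 5}, {0, 1, 3, 4}, {2, 4}, {0, 1, 2, 4, 5}, {0, 1, 2, 3, 5}.

11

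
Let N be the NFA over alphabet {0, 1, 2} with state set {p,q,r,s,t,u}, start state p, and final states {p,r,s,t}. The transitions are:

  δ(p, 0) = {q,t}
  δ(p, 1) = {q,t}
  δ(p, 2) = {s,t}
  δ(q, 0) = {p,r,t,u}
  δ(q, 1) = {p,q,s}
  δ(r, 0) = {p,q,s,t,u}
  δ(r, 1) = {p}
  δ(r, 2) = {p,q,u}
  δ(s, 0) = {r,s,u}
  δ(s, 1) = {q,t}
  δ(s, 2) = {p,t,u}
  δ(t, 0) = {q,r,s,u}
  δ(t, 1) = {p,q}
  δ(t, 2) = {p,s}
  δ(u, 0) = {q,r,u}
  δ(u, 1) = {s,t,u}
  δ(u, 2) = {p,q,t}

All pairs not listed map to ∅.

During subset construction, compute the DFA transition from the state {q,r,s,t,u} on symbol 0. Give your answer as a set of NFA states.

{p,q,r,s,t,u}

δ(q,0) = {p,r,t,u}; δ(r,0) = {p,q,s,t,u}; δ(s,0) = {r,s,u}; δ(t,0) = {q,r,s,u}; δ(u,0) = {q,r,u}.
Union: {p,q,r,s,t,u}.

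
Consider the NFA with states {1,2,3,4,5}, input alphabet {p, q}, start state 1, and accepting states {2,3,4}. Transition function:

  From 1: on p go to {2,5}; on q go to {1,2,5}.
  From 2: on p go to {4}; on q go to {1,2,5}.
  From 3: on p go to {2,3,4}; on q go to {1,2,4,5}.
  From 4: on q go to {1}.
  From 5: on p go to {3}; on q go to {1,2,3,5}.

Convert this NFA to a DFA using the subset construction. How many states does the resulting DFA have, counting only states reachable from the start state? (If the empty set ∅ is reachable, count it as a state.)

9

Start state of the DFA: {1}.
{1} --p--> {2,5}  [new]
{1} --q--> {1,2,5}  [new]
{2,5} --p--> {3,4}  [new]
{2,5} --q--> {1,2,3,5}  [new]
{1,2,5} --p--> {2,3,4,5}  [new]
{1,2,5} --q--> {1,2,3,5}  [seen]
{3,4} --p--> {2,3,4}  [new]
{3,4} --q--> {1,2,4,5}  [new]
{1,2,3,5} --p--> {2,3,4,5}  [seen]
{1,2,3,5} --q--> {1,2,3,4,5}  [new]
{2,3,4,5} --p--> {2,3,4}  [seen]
{2,3,4,5} --q--> {1,2,3,4,5}  [seen]
{2,3,4} --p--> {2,3,4}  [seen]
{2,3,4} --q--> {1,2,4,5}  [seen]
{1,2,4,5} --p--> {2,3,4,5}  [seen]
{1,2,4,5} --q--> {1,2,3,5}  [seen]
{1,2,3,4,5} --p--> {2,3,4,5}  [seen]
{1,2,3,4,5} --q--> {1,2,3,4,5}  [seen]
Reachable DFA states: {1}, {2,5}, {1,2,5}, {3,4}, {1,2,3,5}, {2,3,4,5}, {2,3,4}, {1,2,4,5}, {1,2,3,4,5}.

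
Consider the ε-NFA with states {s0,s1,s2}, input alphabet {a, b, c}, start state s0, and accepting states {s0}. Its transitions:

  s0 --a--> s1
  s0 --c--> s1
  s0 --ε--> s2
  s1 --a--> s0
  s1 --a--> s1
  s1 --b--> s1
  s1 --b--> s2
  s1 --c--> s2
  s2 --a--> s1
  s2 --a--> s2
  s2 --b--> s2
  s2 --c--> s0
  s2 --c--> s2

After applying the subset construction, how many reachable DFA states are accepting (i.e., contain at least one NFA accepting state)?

2

Start state of the DFA: {s0,s2} (ε-closure of the NFA start).
{s0,s2} --a--> {s1,s2}  [new]
{s0,s2} --b--> {s2}  [new]
{s0,s2} --c--> {s0,s1,s2}  [new]
{s1,s2} --a--> {s0,s1,s2}  [seen]
{s1,s2} --b--> {s1,s2}  [seen]
{s1,s2} --c--> {s0,s2}  [seen]
{s2} --a--> {s1,s2}  [seen]
{s2} --b--> {s2}  [seen]
{s2} --c--> {s0,s2}  [seen]
{s0,s1,s2} --a--> {s0,s1,s2}  [seen]
{s0,s1,s2} --b--> {s1,s2}  [seen]
{s0,s1,s2} --c--> {s0,s1,s2}  [seen]
Reachable DFA states: {s0,s2}, {s1,s2}, {s2}, {s0,s1,s2}.
Accepting DFA states (contain an NFA accepting state): {s0,s2}, {s0,s1,s2}.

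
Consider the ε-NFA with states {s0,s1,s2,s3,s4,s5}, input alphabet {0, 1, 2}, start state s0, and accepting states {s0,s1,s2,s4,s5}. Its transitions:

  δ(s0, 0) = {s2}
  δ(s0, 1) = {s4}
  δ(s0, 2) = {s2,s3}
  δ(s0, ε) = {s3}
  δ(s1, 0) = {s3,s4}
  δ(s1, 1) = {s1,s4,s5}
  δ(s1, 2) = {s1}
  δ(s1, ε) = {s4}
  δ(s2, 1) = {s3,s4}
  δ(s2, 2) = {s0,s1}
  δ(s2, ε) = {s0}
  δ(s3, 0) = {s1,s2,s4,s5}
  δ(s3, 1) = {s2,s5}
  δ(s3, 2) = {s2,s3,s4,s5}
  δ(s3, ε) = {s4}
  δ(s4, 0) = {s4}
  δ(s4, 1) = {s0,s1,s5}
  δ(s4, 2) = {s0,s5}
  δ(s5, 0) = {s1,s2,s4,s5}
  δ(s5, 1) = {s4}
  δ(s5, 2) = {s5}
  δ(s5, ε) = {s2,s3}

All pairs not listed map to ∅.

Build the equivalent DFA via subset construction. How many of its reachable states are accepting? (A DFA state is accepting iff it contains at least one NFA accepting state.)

Start state of the DFA: {s0,s3,s4} (ε-closure of the NFA start).
{s0,s3,s4} --0--> {s0,s1,s2,s3,s4,s5}  [new]
{s0,s3,s4} --1--> {s0,s1,s2,s3,s4,s5}  [seen]
{s0,s3,s4} --2--> {s0,s2,s3,s4,s5}  [new]
{s0,s1,s2,s3,s4,s5} --0--> {s0,s1,s2,s3,s4,s5}  [seen]
{s0,s1,s2,s3,s4,s5} --1--> {s0,s1,s2,s3,s4,s5}  [seen]
{s0,s1,s2,s3,s4,s5} --2--> {s0,s1,s2,s3,s4,s5}  [seen]
{s0,s2,s3,s4,s5} --0--> {s0,s1,s2,s3,s4,s5}  [seen]
{s0,s2,s3,s4,s5} --1--> {s0,s1,s2,s3,s4,s5}  [seen]
{s0,s2,s3,s4,s5} --2--> {s0,s1,s2,s3,s4,s5}  [seen]
Reachable DFA states: {s0,s3,s4}, {s0,s1,s2,s3,s4,s5}, {s0,s2,s3,s4,s5}.
Accepting DFA states (contain an NFA accepting state): {s0,s3,s4}, {s0,s1,s2,s3,s4,s5}, {s0,s2,s3,s4,s5}.

3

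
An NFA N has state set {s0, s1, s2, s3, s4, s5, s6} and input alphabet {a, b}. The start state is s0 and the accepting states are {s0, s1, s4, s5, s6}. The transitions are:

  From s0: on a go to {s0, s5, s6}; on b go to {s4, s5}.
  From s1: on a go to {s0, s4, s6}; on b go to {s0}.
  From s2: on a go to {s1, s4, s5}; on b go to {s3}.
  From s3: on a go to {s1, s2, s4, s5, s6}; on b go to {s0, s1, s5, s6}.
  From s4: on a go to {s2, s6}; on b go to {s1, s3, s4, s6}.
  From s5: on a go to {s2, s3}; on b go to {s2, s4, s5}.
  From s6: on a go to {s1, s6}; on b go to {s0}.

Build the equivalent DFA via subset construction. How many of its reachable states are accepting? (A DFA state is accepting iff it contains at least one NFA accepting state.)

Start state of the DFA: {s0}.
{s0} --a--> {s0, s5, s6}  [new]
{s0} --b--> {s4, s5}  [new]
{s0, s5, s6} --a--> {s0, s1, s2, s3, s5, s6}  [new]
{s0, s5, s6} --b--> {s0, s2, s4, s5}  [new]
{s4, s5} --a--> {s2, s3, s6}  [new]
{s4, s5} --b--> {s1, s2, s3, s4, s5, s6}  [new]
{s0, s1, s2, s3, s5, s6} --a--> {s0, s1, s2, s3, s4, s5, s6}  [new]
{s0, s1, s2, s3, s5, s6} --b--> {s0, s1, s2, s3, s4, s5, s6}  [seen]
{s0, s2, s4, s5} --a--> {s0, s1, s2, s3, s4, s5, s6}  [seen]
{s0, s2, s4, s5} --b--> {s1, s2, s3, s4, s5, s6}  [seen]
{s2, s3, s6} --a--> {s1, s2, s4, s5, s6}  [new]
{s2, s3, s6} --b--> {s0, s1, s3, s5, s6}  [new]
{s1, s2, s3, s4, s5, s6} --a--> {s0, s1, s2, s3, s4, s5, s6}  [seen]
{s1, s2, s3, s4, s5, s6} --b--> {s0, s1, s2, s3, s4, s5, s6}  [seen]
{s0, s1, s2, s3, s4, s5, s6} --a--> {s0, s1, s2, s3, s4, s5, s6}  [seen]
{s0, s1, s2, s3, s4, s5, s6} --b--> {s0, s1, s2, s3, s4, s5, s6}  [seen]
{s1, s2, s4, s5, s6} --a--> {s0, s1, s2, s3, s4, s5, s6}  [seen]
{s1, s2, s4, s5, s6} --b--> {s0, s1, s2, s3, s4, s5, s6}  [seen]
{s0, s1, s3, s5, s6} --a--> {s0, s1, s2, s3, s4, s5, s6}  [seen]
{s0, s1, s3, s5, s6} --b--> {s0, s1, s2, s4, s5, s6}  [new]
{s0, s1, s2, s4, s5, s6} --a--> {s0, s1, s2, s3, s4, s5, s6}  [seen]
{s0, s1, s2, s4, s5, s6} --b--> {s0, s1, s2, s3, s4, s5, s6}  [seen]
Reachable DFA states: {s0}, {s0, s5, s6}, {s4, s5}, {s0, s1, s2, s3, s5, s6}, {s0, s2, s4, s5}, {s2, s3, s6}, {s1, s2, s3, s4, s5, s6}, {s0, s1, s2, s3, s4, s5, s6}, {s1, s2, s4, s5, s6}, {s0, s1, s3, s5, s6}, {s0, s1, s2, s4, s5, s6}.
Accepting DFA states (contain an NFA accepting state): {s0}, {s0, s5, s6}, {s4, s5}, {s0, s1, s2, s3, s5, s6}, {s0, s2, s4, s5}, {s2, s3, s6}, {s1, s2, s3, s4, s5, s6}, {s0, s1, s2, s3, s4, s5, s6}, {s1, s2, s4, s5, s6}, {s0, s1, s3, s5, s6}, {s0, s1, s2, s4, s5, s6}.

11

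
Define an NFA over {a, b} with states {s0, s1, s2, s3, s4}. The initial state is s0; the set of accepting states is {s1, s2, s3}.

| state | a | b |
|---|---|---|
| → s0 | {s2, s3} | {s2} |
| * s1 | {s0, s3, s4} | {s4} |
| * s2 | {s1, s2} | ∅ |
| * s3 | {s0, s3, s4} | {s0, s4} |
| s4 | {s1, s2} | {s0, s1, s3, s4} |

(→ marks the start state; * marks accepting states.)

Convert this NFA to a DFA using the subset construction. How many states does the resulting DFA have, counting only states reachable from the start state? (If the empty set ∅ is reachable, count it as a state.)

10

Start state of the DFA: {s0}.
{s0} --a--> {s2, s3}  [new]
{s0} --b--> {s2}  [new]
{s2, s3} --a--> {s0, s1, s2, s3, s4}  [new]
{s2, s3} --b--> {s0, s4}  [new]
{s2} --a--> {s1, s2}  [new]
{s2} --b--> ∅  [new]
{s0, s1, s2, s3, s4} --a--> {s0, s1, s2, s3, s4}  [seen]
{s0, s1, s2, s3, s4} --b--> {s0, s1, s2, s3, s4}  [seen]
{s0, s4} --a--> {s1, s2, s3}  [new]
{s0, s4} --b--> {s0, s1, s2, s3, s4}  [seen]
{s1, s2} --a--> {s0, s1, s2, s3, s4}  [seen]
{s1, s2} --b--> {s4}  [new]
∅ --a--> ∅  [seen]
∅ --b--> ∅  [seen]
{s1, s2, s3} --a--> {s0, s1, s2, s3, s4}  [seen]
{s1, s2, s3} --b--> {s0, s4}  [seen]
{s4} --a--> {s1, s2}  [seen]
{s4} --b--> {s0, s1, s3, s4}  [new]
{s0, s1, s3, s4} --a--> {s0, s1, s2, s3, s4}  [seen]
{s0, s1, s3, s4} --b--> {s0, s1, s2, s3, s4}  [seen]
Reachable DFA states: {s0}, {s2, s3}, {s2}, {s0, s1, s2, s3, s4}, {s0, s4}, {s1, s2}, ∅, {s1, s2, s3}, {s4}, {s0, s1, s3, s4}.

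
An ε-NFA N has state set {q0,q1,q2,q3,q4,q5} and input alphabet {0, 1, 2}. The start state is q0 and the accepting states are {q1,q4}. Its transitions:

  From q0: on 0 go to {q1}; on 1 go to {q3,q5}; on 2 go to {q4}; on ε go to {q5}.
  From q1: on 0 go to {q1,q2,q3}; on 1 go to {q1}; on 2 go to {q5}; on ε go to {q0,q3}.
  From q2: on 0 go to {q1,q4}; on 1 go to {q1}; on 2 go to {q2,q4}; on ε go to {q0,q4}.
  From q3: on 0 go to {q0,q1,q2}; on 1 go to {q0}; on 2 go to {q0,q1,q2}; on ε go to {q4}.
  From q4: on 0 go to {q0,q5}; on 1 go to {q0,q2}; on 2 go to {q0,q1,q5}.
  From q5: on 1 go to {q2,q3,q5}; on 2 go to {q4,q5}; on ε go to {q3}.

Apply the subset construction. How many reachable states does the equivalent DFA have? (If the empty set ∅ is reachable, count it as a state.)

Start state of the DFA: {q0,q3,q4,q5} (ε-closure of the NFA start).
{q0,q3,q4,q5} --0--> {q0,q1,q2,q3,q4,q5}  [new]
{q0,q3,q4,q5} --1--> {q0,q2,q3,q4,q5}  [new]
{q0,q3,q4,q5} --2--> {q0,q1,q2,q3,q4,q5}  [seen]
{q0,q1,q2,q3,q4,q5} --0--> {q0,q1,q2,q3,q4,q5}  [seen]
{q0,q1,q2,q3,q4,q5} --1--> {q0,q1,q2,q3,q4,q5}  [seen]
{q0,q1,q2,q3,q4,q5} --2--> {q0,q1,q2,q3,q4,q5}  [seen]
{q0,q2,q3,q4,q5} --0--> {q0,q1,q2,q3,q4,q5}  [seen]
{q0,q2,q3,q4,q5} --1--> {q0,q1,q2,q3,q4,q5}  [seen]
{q0,q2,q3,q4,q5} --2--> {q0,q1,q2,q3,q4,q5}  [seen]
Reachable DFA states: {q0,q3,q4,q5}, {q0,q1,q2,q3,q4,q5}, {q0,q2,q3,q4,q5}.

3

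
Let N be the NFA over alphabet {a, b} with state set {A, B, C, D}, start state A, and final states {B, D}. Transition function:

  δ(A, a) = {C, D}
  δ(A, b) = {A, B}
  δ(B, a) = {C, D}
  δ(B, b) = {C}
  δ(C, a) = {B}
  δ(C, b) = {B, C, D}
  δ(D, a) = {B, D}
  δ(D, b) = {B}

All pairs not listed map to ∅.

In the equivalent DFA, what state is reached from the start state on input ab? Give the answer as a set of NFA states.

{B, C, D}

Start: {A}.
δ(A,a) = {C, D}.
Union: {C, D}.
After a: {C, D}.
δ(C,b) = {B, C, D}; δ(D,b) = {B}.
Union: {B, C, D}.
After b: {B, C, D}.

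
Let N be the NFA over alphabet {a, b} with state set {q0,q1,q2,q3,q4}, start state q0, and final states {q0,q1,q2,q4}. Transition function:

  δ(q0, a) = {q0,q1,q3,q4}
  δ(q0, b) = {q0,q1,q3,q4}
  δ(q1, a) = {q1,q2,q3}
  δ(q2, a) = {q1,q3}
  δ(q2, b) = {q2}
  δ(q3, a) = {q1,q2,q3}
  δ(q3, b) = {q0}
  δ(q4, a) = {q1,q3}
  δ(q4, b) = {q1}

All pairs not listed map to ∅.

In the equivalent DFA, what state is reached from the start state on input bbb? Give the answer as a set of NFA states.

Start: {q0}.
δ(q0,b) = {q0,q1,q3,q4}.
Union: {q0,q1,q3,q4}.
After b: {q0,q1,q3,q4}.
δ(q0,b) = {q0,q1,q3,q4}; δ(q1,b) = ∅; δ(q3,b) = {q0}; δ(q4,b) = {q1}.
Union: {q0,q1,q3,q4}.
After b: {q0,q1,q3,q4}.
δ(q0,b) = {q0,q1,q3,q4}; δ(q1,b) = ∅; δ(q3,b) = {q0}; δ(q4,b) = {q1}.
Union: {q0,q1,q3,q4}.
After b: {q0,q1,q3,q4}.

{q0,q1,q3,q4}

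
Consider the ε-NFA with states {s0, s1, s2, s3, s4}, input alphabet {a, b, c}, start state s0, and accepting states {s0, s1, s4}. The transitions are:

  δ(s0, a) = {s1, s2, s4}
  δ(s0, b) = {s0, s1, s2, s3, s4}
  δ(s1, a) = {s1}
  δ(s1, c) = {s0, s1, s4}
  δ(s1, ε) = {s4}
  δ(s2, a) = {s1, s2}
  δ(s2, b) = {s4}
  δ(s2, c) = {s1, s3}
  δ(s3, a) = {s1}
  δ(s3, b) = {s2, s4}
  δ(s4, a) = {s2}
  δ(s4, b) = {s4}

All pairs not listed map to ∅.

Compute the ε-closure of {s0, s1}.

Begin with {s0, s1}.
s1 →ε {s4}; add s4.
ε-closure = {s0, s1, s4}.

{s0, s1, s4}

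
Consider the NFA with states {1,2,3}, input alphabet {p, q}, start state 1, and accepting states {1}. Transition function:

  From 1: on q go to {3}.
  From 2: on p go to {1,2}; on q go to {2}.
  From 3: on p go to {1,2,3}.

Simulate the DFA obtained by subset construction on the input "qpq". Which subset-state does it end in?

{2,3}

Start: {1}.
δ(1,q) = {3}.
Union: {3}.
After q: {3}.
δ(3,p) = {1,2,3}.
Union: {1,2,3}.
After p: {1,2,3}.
δ(1,q) = {3}; δ(2,q) = {2}; δ(3,q) = ∅.
Union: {2,3}.
After q: {2,3}.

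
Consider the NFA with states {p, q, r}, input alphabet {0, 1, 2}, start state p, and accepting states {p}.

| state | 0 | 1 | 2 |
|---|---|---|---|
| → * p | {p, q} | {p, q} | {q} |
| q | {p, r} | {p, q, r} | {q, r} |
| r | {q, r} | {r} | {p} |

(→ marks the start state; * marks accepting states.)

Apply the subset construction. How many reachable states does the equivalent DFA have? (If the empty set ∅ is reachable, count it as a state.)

6

Start state of the DFA: {p}.
{p} --0--> {p, q}  [new]
{p} --1--> {p, q}  [seen]
{p} --2--> {q}  [new]
{p, q} --0--> {p, q, r}  [new]
{p, q} --1--> {p, q, r}  [seen]
{p, q} --2--> {q, r}  [new]
{q} --0--> {p, r}  [new]
{q} --1--> {p, q, r}  [seen]
{q} --2--> {q, r}  [seen]
{p, q, r} --0--> {p, q, r}  [seen]
{p, q, r} --1--> {p, q, r}  [seen]
{p, q, r} --2--> {p, q, r}  [seen]
{q, r} --0--> {p, q, r}  [seen]
{q, r} --1--> {p, q, r}  [seen]
{q, r} --2--> {p, q, r}  [seen]
{p, r} --0--> {p, q, r}  [seen]
{p, r} --1--> {p, q, r}  [seen]
{p, r} --2--> {p, q}  [seen]
Reachable DFA states: {p}, {p, q}, {q}, {p, q, r}, {q, r}, {p, r}.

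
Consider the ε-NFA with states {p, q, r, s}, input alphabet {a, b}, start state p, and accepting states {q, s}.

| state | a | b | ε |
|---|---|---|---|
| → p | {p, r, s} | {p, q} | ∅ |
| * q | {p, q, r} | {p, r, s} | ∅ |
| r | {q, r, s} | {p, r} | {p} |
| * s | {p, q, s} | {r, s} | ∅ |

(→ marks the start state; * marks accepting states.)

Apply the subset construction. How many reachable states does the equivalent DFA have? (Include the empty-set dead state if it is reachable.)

Start state of the DFA: {p} (ε-closure of the NFA start).
{p} --a--> {p, r, s}  [new]
{p} --b--> {p, q}  [new]
{p, r, s} --a--> {p, q, r, s}  [new]
{p, r, s} --b--> {p, q, r, s}  [seen]
{p, q} --a--> {p, q, r, s}  [seen]
{p, q} --b--> {p, q, r, s}  [seen]
{p, q, r, s} --a--> {p, q, r, s}  [seen]
{p, q, r, s} --b--> {p, q, r, s}  [seen]
Reachable DFA states: {p}, {p, r, s}, {p, q}, {p, q, r, s}.

4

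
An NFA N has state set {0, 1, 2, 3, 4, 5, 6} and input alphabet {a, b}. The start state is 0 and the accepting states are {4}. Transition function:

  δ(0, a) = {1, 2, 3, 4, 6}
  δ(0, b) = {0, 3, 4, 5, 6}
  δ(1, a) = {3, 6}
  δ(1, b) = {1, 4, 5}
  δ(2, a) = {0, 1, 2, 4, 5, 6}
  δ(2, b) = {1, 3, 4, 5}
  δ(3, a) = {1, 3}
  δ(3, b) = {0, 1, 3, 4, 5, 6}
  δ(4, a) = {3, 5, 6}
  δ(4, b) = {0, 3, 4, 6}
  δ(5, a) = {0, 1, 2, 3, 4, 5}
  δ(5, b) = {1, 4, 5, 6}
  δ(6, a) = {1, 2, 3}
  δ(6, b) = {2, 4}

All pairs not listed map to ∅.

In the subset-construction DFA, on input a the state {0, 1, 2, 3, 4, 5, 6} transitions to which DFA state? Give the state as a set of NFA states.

{0, 1, 2, 3, 4, 5, 6}

δ(0,a) = {1, 2, 3, 4, 6}; δ(1,a) = {3, 6}; δ(2,a) = {0, 1, 2, 4, 5, 6}; δ(3,a) = {1, 3}; δ(4,a) = {3, 5, 6}; δ(5,a) = {0, 1, 2, 3, 4, 5}; δ(6,a) = {1, 2, 3}.
Union: {0, 1, 2, 3, 4, 5, 6}.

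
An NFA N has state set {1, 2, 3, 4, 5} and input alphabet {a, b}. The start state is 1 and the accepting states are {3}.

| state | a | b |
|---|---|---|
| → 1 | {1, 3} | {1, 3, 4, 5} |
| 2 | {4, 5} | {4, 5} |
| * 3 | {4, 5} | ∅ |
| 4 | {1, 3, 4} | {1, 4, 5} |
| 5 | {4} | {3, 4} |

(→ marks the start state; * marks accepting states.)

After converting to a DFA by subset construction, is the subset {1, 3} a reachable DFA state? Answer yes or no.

Start state of the DFA: {1}.
{1} --a--> {1, 3}  [new]
{1} --b--> {1, 3, 4, 5}  [new]
{1, 3} --a--> {1, 3, 4, 5}  [seen]
{1, 3} --b--> {1, 3, 4, 5}  [seen]
{1, 3, 4, 5} --a--> {1, 3, 4, 5}  [seen]
{1, 3, 4, 5} --b--> {1, 3, 4, 5}  [seen]
Reachable DFA states: {1}, {1, 3}, {1, 3, 4, 5}.
{1, 3} is among them.

yes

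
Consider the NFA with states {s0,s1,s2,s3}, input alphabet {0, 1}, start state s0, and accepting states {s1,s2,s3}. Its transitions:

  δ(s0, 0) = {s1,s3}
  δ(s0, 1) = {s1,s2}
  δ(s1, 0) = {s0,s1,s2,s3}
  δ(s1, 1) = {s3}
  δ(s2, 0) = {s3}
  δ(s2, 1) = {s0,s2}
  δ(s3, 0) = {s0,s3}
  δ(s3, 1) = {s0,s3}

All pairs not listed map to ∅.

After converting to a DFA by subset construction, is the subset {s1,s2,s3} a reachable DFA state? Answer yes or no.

Start state of the DFA: {s0}.
{s0} --0--> {s1,s3}  [new]
{s0} --1--> {s1,s2}  [new]
{s1,s3} --0--> {s0,s1,s2,s3}  [new]
{s1,s3} --1--> {s0,s3}  [new]
{s1,s2} --0--> {s0,s1,s2,s3}  [seen]
{s1,s2} --1--> {s0,s2,s3}  [new]
{s0,s1,s2,s3} --0--> {s0,s1,s2,s3}  [seen]
{s0,s1,s2,s3} --1--> {s0,s1,s2,s3}  [seen]
{s0,s3} --0--> {s0,s1,s3}  [new]
{s0,s3} --1--> {s0,s1,s2,s3}  [seen]
{s0,s2,s3} --0--> {s0,s1,s3}  [seen]
{s0,s2,s3} --1--> {s0,s1,s2,s3}  [seen]
{s0,s1,s3} --0--> {s0,s1,s2,s3}  [seen]
{s0,s1,s3} --1--> {s0,s1,s2,s3}  [seen]
Reachable DFA states: {s0}, {s1,s3}, {s1,s2}, {s0,s1,s2,s3}, {s0,s3}, {s0,s2,s3}, {s0,s1,s3}.
{s1,s2,s3} is not among them.

no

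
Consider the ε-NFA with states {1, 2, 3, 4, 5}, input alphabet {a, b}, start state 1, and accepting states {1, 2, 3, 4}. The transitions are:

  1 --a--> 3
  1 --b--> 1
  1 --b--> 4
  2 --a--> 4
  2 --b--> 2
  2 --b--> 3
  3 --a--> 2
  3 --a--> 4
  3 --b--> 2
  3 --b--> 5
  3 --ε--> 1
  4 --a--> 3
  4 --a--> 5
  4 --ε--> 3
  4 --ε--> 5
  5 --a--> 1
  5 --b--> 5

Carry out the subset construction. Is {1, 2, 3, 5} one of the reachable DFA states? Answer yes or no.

no

Start state of the DFA: {1} (ε-closure of the NFA start).
{1} --a--> {1, 3}  [new]
{1} --b--> {1, 3, 4, 5}  [new]
{1, 3} --a--> {1, 2, 3, 4, 5}  [new]
{1, 3} --b--> {1, 2, 3, 4, 5}  [seen]
{1, 3, 4, 5} --a--> {1, 2, 3, 4, 5}  [seen]
{1, 3, 4, 5} --b--> {1, 2, 3, 4, 5}  [seen]
{1, 2, 3, 4, 5} --a--> {1, 2, 3, 4, 5}  [seen]
{1, 2, 3, 4, 5} --b--> {1, 2, 3, 4, 5}  [seen]
Reachable DFA states: {1}, {1, 3}, {1, 3, 4, 5}, {1, 2, 3, 4, 5}.
{1, 2, 3, 5} is not among them.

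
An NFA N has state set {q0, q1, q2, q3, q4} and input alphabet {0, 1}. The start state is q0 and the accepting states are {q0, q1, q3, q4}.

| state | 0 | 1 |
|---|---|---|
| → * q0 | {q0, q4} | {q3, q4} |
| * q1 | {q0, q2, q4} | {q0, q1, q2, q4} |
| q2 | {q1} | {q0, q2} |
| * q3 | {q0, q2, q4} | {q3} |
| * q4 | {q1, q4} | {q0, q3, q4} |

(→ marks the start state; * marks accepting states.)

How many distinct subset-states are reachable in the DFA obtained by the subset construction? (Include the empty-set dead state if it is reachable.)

7

Start state of the DFA: {q0}.
{q0} --0--> {q0, q4}  [new]
{q0} --1--> {q3, q4}  [new]
{q0, q4} --0--> {q0, q1, q4}  [new]
{q0, q4} --1--> {q0, q3, q4}  [new]
{q3, q4} --0--> {q0, q1, q2, q4}  [new]
{q3, q4} --1--> {q0, q3, q4}  [seen]
{q0, q1, q4} --0--> {q0, q1, q2, q4}  [seen]
{q0, q1, q4} --1--> {q0, q1, q2, q3, q4}  [new]
{q0, q3, q4} --0--> {q0, q1, q2, q4}  [seen]
{q0, q3, q4} --1--> {q0, q3, q4}  [seen]
{q0, q1, q2, q4} --0--> {q0, q1, q2, q4}  [seen]
{q0, q1, q2, q4} --1--> {q0, q1, q2, q3, q4}  [seen]
{q0, q1, q2, q3, q4} --0--> {q0, q1, q2, q4}  [seen]
{q0, q1, q2, q3, q4} --1--> {q0, q1, q2, q3, q4}  [seen]
Reachable DFA states: {q0}, {q0, q4}, {q3, q4}, {q0, q1, q4}, {q0, q3, q4}, {q0, q1, q2, q4}, {q0, q1, q2, q3, q4}.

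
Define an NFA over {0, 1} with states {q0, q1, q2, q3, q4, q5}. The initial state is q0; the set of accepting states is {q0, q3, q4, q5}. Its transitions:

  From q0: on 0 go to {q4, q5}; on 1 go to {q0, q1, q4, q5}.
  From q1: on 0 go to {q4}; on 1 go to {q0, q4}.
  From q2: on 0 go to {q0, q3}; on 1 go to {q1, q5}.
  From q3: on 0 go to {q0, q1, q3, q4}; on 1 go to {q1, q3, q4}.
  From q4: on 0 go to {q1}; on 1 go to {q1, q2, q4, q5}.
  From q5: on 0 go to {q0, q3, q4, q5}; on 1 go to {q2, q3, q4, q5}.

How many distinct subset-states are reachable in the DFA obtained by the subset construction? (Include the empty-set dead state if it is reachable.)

6

Start state of the DFA: {q0}.
{q0} --0--> {q4, q5}  [new]
{q0} --1--> {q0, q1, q4, q5}  [new]
{q4, q5} --0--> {q0, q1, q3, q4, q5}  [new]
{q4, q5} --1--> {q1, q2, q3, q4, q5}  [new]
{q0, q1, q4, q5} --0--> {q0, q1, q3, q4, q5}  [seen]
{q0, q1, q4, q5} --1--> {q0, q1, q2, q3, q4, q5}  [new]
{q0, q1, q3, q4, q5} --0--> {q0, q1, q3, q4, q5}  [seen]
{q0, q1, q3, q4, q5} --1--> {q0, q1, q2, q3, q4, q5}  [seen]
{q1, q2, q3, q4, q5} --0--> {q0, q1, q3, q4, q5}  [seen]
{q1, q2, q3, q4, q5} --1--> {q0, q1, q2, q3, q4, q5}  [seen]
{q0, q1, q2, q3, q4, q5} --0--> {q0, q1, q3, q4, q5}  [seen]
{q0, q1, q2, q3, q4, q5} --1--> {q0, q1, q2, q3, q4, q5}  [seen]
Reachable DFA states: {q0}, {q4, q5}, {q0, q1, q4, q5}, {q0, q1, q3, q4, q5}, {q1, q2, q3, q4, q5}, {q0, q1, q2, q3, q4, q5}.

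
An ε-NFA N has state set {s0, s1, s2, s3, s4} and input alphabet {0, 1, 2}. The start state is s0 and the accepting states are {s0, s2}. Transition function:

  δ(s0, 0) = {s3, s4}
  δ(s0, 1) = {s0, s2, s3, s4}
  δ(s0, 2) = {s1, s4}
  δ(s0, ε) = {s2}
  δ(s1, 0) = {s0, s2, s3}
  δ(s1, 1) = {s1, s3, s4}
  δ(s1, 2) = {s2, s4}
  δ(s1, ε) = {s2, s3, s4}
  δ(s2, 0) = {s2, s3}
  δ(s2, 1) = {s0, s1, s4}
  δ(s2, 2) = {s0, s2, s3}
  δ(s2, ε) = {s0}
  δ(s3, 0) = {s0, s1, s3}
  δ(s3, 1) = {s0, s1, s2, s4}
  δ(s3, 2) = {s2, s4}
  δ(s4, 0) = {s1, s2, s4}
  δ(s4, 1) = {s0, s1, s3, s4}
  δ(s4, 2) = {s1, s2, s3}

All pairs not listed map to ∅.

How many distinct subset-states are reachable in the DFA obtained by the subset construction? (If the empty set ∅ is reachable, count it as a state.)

3

Start state of the DFA: {s0, s2} (ε-closure of the NFA start).
{s0, s2} --0--> {s0, s2, s3, s4}  [new]
{s0, s2} --1--> {s0, s1, s2, s3, s4}  [new]
{s0, s2} --2--> {s0, s1, s2, s3, s4}  [seen]
{s0, s2, s3, s4} --0--> {s0, s1, s2, s3, s4}  [seen]
{s0, s2, s3, s4} --1--> {s0, s1, s2, s3, s4}  [seen]
{s0, s2, s3, s4} --2--> {s0, s1, s2, s3, s4}  [seen]
{s0, s1, s2, s3, s4} --0--> {s0, s1, s2, s3, s4}  [seen]
{s0, s1, s2, s3, s4} --1--> {s0, s1, s2, s3, s4}  [seen]
{s0, s1, s2, s3, s4} --2--> {s0, s1, s2, s3, s4}  [seen]
Reachable DFA states: {s0, s2}, {s0, s2, s3, s4}, {s0, s1, s2, s3, s4}.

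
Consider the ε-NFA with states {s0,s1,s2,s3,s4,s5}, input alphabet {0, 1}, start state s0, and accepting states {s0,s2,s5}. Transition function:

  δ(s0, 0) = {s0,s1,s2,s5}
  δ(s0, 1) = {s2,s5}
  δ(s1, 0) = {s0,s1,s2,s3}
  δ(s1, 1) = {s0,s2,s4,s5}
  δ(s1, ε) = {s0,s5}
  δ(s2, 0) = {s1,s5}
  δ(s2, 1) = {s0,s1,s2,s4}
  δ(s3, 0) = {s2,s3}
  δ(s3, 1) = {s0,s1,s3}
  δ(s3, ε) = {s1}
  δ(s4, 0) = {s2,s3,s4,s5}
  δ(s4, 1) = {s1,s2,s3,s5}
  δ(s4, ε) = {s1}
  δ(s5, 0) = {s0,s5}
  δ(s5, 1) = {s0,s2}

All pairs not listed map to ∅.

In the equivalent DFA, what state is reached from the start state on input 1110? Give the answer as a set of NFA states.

Start: {s0}.
δ(s0,1) = {s2,s5}.
Union: {s2,s5}.
After 1: {s2,s5}.
δ(s2,1) = {s0,s1,s2,s4}; δ(s5,1) = {s0,s2}.
Union: {s0,s1,s2,s4}.
ε-closure gives {s0,s1,s2,s4,s5}.
After 1: {s0,s1,s2,s4,s5}.
δ(s0,1) = {s2,s5}; δ(s1,1) = {s0,s2,s4,s5}; δ(s2,1) = {s0,s1,s2,s4}; δ(s4,1) = {s1,s2,s3,s5}; δ(s5,1) = {s0,s2}.
Union: {s0,s1,s2,s3,s4,s5}.
After 1: {s0,s1,s2,s3,s4,s5}.
δ(s0,0) = {s0,s1,s2,s5}; δ(s1,0) = {s0,s1,s2,s3}; δ(s2,0) = {s1,s5}; δ(s3,0) = {s2,s3}; δ(s4,0) = {s2,s3,s4,s5}; δ(s5,0) = {s0,s5}.
Union: {s0,s1,s2,s3,s4,s5}.
After 0: {s0,s1,s2,s3,s4,s5}.

{s0,s1,s2,s3,s4,s5}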